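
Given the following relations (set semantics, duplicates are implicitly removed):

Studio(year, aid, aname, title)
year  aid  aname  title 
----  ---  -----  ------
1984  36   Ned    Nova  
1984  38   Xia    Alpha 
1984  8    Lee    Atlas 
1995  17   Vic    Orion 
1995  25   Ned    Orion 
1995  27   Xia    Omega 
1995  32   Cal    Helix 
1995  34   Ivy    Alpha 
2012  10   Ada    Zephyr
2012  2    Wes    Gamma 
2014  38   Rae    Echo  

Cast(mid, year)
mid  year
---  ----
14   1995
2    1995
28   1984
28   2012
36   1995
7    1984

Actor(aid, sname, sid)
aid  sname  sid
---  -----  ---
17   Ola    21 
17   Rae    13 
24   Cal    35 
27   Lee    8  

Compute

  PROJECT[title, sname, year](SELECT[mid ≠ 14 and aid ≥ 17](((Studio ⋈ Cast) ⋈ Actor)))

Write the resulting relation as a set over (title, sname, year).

{(Omega, Lee, 1995), (Orion, Ola, 1995), (Orion, Rae, 1995)}

Joining Studio and Cast on year yields {(1984, 36, Ned, Nova, 28), (1984, 36, Ned, Nova, 7), (1984, 38, Xia, Alpha, 28), (1984, 38, Xia, Alpha, 7), (1984, 8, Lee, Atlas, 28), (1984, 8, Lee, Atlas, 7), (1995, 17, Vic, Orion, 14), (1995, 17, Vic, Orion, 2), (1995, 17, Vic, Orion, 36), (1995, 25, Ned, Orion, 14), (1995, 25, Ned, Orion, 2), (1995, 25, Ned, Orion, 36), (1995, 27, Xia, Omega, 14), (1995, 27, Xia, Omega, 2), (1995, 27, Xia, Omega, 36), (1995, 32, Cal, Helix, 14), (1995, 32, Cal, Helix, 2), (1995, 32, Cal, Helix, 36), (1995, 34, Ivy, Alpha, 14), (1995, 34, Ivy, Alpha, 2), (1995, 34, Ivy, Alpha, 36), (2012, 10, Ada, Zephyr, 28), (2012, 2, Wes, Gamma, 28)}.
Joining (Studio ⋈ Cast) and Actor on aid yields {(1995, 17, Vic, Orion, 14, Ola, 21), (1995, 17, Vic, Orion, 14, Rae, 13), (1995, 17, Vic, Orion, 2, Ola, 21), (1995, 17, Vic, Orion, 2, Rae, 13), (1995, 17, Vic, Orion, 36, Ola, 21), (1995, 17, Vic, Orion, 36, Rae, 13), (1995, 27, Xia, Omega, 14, Lee, 8), (1995, 27, Xia, Omega, 2, Lee, 8), (1995, 27, Xia, Omega, 36, Lee, 8)}.
Filtering on mid ≠ 14 and aid ≥ 17 leaves {(1995, 17, Vic, Orion, 2, Ola, 21), (1995, 17, Vic, Orion, 2, Rae, 13), (1995, 17, Vic, Orion, 36, Ola, 21), (1995, 17, Vic, Orion, 36, Rae, 13), (1995, 27, Xia, Omega, 2, Lee, 8), (1995, 27, Xia, Omega, 36, Lee, 8)}.
π_{title, sname, year} gives {(Omega, Lee, 1995), (Orion, Ola, 1995), (Orion, Rae, 1995)} (3 duplicate(s) eliminated).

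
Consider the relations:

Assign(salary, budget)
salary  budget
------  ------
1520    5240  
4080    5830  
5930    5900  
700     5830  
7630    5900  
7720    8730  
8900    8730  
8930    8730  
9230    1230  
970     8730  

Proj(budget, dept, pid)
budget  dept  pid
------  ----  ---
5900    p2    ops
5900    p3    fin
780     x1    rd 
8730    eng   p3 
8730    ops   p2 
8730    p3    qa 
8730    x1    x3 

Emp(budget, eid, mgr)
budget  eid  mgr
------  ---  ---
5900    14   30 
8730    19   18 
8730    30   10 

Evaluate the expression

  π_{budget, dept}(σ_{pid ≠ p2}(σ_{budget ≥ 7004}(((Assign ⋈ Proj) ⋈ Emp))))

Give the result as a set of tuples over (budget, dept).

Joining Assign and Proj on budget yields {(5930, 5900, p2, ops), (5930, 5900, p3, fin), (7630, 5900, p2, ops), (7630, 5900, p3, fin), (7720, 8730, eng, p3), (7720, 8730, ops, p2), (7720, 8730, p3, qa), (7720, 8730, x1, x3), (8900, 8730, eng, p3), (8900, 8730, ops, p2), (8900, 8730, p3, qa), (8900, 8730, x1, x3), (8930, 8730, eng, p3), (8930, 8730, ops, p2), (8930, 8730, p3, qa), (8930, 8730, x1, x3), (970, 8730, eng, p3), (970, 8730, ops, p2), (970, 8730, p3, qa), (970, 8730, x1, x3)}.
Joining (Assign ⋈ Proj) and Emp on budget yields {(5930, 5900, p2, ops, 14, 30), (5930, 5900, p3, fin, 14, 30), (7630, 5900, p2, ops, 14, 30), (7630, 5900, p3, fin, 14, 30), (7720, 8730, eng, p3, 19, 18), (7720, 8730, eng, p3, 30, 10), (7720, 8730, ops, p2, 19, 18), (7720, 8730, ops, p2, 30, 10), (7720, 8730, p3, qa, 19, 18), (7720, 8730, p3, qa, 30, 10), (7720, 8730, x1, x3, 19, 18), (7720, 8730, x1, x3, 30, 10), (8900, 8730, eng, p3, 19, 18), (8900, 8730, eng, p3, 30, 10), (8900, 8730, ops, p2, 19, 18), (8900, 8730, ops, p2, 30, 10), (8900, 8730, p3, qa, 19, 18), (8900, 8730, p3, qa, 30, 10), (8900, 8730, x1, x3, 19, 18), (8900, 8730, x1, x3, 30, 10), (8930, 8730, eng, p3, 19, 18), (8930, 8730, eng, p3, 30, 10), (8930, 8730, ops, p2, 19, 18), (8930, 8730, ops, p2, 30, 10), (8930, 8730, p3, qa, 19, 18), (8930, 8730, p3, qa, 30, 10), (8930, 8730, x1, x3, 19, 18), (8930, 8730, x1, x3, 30, 10), (970, 8730, eng, p3, 19, 18), (970, 8730, eng, p3, 30, 10), (970, 8730, ops, p2, 19, 18), (970, 8730, ops, p2, 30, 10), (970, 8730, p3, qa, 19, 18), (970, 8730, p3, qa, 30, 10), (970, 8730, x1, x3, 19, 18), (970, 8730, x1, x3, 30, 10)}.
Selection budget ≥ 7004: {(7720, 8730, eng, p3, 19, 18), (7720, 8730, eng, p3, 30, 10), (7720, 8730, ops, p2, 19, 18), (7720, 8730, ops, p2, 30, 10), (7720, 8730, p3, qa, 19, 18), (7720, 8730, p3, qa, 30, 10), (7720, 8730, x1, x3, 19, 18), (7720, 8730, x1, x3, 30, 10), (8900, 8730, eng, p3, 19, 18), (8900, 8730, eng, p3, 30, 10), (8900, 8730, ops, p2, 19, 18), (8900, 8730, ops, p2, 30, 10), (8900, 8730, p3, qa, 19, 18), (8900, 8730, p3, qa, 30, 10), (8900, 8730, x1, x3, 19, 18), (8900, 8730, x1, x3, 30, 10), (8930, 8730, eng, p3, 19, 18), (8930, 8730, eng, p3, 30, 10), (8930, 8730, ops, p2, 19, 18), (8930, 8730, ops, p2, 30, 10), (8930, 8730, p3, qa, 19, 18), (8930, 8730, p3, qa, 30, 10), (8930, 8730, x1, x3, 19, 18), (8930, 8730, x1, x3, 30, 10), (970, 8730, eng, p3, 19, 18), (970, 8730, eng, p3, 30, 10), (970, 8730, ops, p2, 19, 18), (970, 8730, ops, p2, 30, 10), (970, 8730, p3, qa, 19, 18), (970, 8730, p3, qa, 30, 10), (970, 8730, x1, x3, 19, 18), (970, 8730, x1, x3, 30, 10)}
Selection pid ≠ p2: {(7720, 8730, eng, p3, 19, 18), (7720, 8730, eng, p3, 30, 10), (7720, 8730, p3, qa, 19, 18), (7720, 8730, p3, qa, 30, 10), (7720, 8730, x1, x3, 19, 18), (7720, 8730, x1, x3, 30, 10), (8900, 8730, eng, p3, 19, 18), (8900, 8730, eng, p3, 30, 10), (8900, 8730, p3, qa, 19, 18), (8900, 8730, p3, qa, 30, 10), (8900, 8730, x1, x3, 19, 18), (8900, 8730, x1, x3, 30, 10), (8930, 8730, eng, p3, 19, 18), (8930, 8730, eng, p3, 30, 10), (8930, 8730, p3, qa, 19, 18), (8930, 8730, p3, qa, 30, 10), (8930, 8730, x1, x3, 19, 18), (8930, 8730, x1, x3, 30, 10), (970, 8730, eng, p3, 19, 18), (970, 8730, eng, p3, 30, 10), (970, 8730, p3, qa, 19, 18), (970, 8730, p3, qa, 30, 10), (970, 8730, x1, x3, 19, 18), (970, 8730, x1, x3, 30, 10)}
π_{budget, dept} gives {(8730, eng), (8730, p3), (8730, x1)} (21 duplicate(s) eliminated).

{(8730, eng), (8730, p3), (8730, x1)}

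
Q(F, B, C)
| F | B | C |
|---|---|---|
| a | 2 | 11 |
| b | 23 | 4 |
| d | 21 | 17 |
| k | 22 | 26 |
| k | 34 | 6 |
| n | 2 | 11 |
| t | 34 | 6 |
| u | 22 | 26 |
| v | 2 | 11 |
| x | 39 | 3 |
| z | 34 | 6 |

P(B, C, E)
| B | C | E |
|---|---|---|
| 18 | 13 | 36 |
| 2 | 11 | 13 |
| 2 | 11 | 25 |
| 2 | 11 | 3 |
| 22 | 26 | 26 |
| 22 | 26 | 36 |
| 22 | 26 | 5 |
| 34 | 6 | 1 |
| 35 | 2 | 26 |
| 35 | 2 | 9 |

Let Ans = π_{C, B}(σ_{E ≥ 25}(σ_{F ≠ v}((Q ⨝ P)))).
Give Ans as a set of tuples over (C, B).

{(11, 2), (26, 22)}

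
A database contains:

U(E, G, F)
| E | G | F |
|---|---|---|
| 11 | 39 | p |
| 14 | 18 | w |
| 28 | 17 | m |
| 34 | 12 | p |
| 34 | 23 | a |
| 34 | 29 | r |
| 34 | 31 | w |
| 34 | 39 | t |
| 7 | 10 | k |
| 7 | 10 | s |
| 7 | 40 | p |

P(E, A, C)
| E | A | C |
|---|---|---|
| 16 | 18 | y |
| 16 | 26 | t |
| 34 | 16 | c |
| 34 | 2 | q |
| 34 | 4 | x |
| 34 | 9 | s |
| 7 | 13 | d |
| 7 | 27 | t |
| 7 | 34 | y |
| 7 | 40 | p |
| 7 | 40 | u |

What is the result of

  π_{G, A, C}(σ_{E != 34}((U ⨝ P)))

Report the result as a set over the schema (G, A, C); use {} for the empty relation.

{(10, 13, d), (10, 27, t), (10, 34, y), (10, 40, p), (10, 40, u), (40, 13, d), (40, 27, t), (40, 34, y), (40, 40, p), (40, 40, u)}

Natural join on E: {(34, 12, p, 16, c), (34, 12, p, 2, q), (34, 12, p, 4, x), (34, 12, p, 9, s), (34, 23, a, 16, c), (34, 23, a, 2, q), (34, 23, a, 4, x), (34, 23, a, 9, s), (34, 29, r, 16, c), (34, 29, r, 2, q), (34, 29, r, 4, x), (34, 29, r, 9, s), (34, 31, w, 16, c), (34, 31, w, 2, q), (34, 31, w, 4, x), (34, 31, w, 9, s), (34, 39, t, 16, c), (34, 39, t, 2, q), (34, 39, t, 4, x), (34, 39, t, 9, s), (7, 10, k, 13, d), (7, 10, k, 27, t), (7, 10, k, 34, y), (7, 10, k, 40, p), (7, 10, k, 40, u), (7, 10, s, 13, d), (7, 10, s, 27, t), (7, 10, s, 34, y), (7, 10, s, 40, p), (7, 10, s, 40, u), (7, 40, p, 13, d), (7, 40, p, 27, t), (7, 40, p, 34, y), (7, 40, p, 40, p), (7, 40, p, 40, u)}
Filtering on E != 34 leaves {(7, 10, k, 13, d), (7, 10, k, 27, t), (7, 10, k, 34, y), (7, 10, k, 40, p), (7, 10, k, 40, u), (7, 10, s, 13, d), (7, 10, s, 27, t), (7, 10, s, 34, y), (7, 10, s, 40, p), (7, 10, s, 40, u), (7, 40, p, 13, d), (7, 40, p, 27, t), (7, 40, p, 34, y), (7, 40, p, 40, p), (7, 40, p, 40, u)}.
π[G, A, C]: project onto (G, A, C) (5 duplicate(s) eliminated) → {(10, 13, d), (10, 27, t), (10, 34, y), (10, 40, p), (10, 40, u), (40, 13, d), (40, 27, t), (40, 34, y), (40, 40, p), (40, 40, u)}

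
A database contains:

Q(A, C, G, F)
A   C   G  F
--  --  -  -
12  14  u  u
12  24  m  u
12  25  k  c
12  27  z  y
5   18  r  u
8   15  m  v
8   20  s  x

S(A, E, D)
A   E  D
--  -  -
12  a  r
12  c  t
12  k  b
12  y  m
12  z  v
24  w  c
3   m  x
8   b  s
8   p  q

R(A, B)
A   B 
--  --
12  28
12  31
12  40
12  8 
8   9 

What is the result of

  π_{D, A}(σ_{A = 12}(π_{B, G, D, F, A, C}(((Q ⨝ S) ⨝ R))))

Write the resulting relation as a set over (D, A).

{(b, 12), (m, 12), (r, 12), (t, 12), (v, 12)}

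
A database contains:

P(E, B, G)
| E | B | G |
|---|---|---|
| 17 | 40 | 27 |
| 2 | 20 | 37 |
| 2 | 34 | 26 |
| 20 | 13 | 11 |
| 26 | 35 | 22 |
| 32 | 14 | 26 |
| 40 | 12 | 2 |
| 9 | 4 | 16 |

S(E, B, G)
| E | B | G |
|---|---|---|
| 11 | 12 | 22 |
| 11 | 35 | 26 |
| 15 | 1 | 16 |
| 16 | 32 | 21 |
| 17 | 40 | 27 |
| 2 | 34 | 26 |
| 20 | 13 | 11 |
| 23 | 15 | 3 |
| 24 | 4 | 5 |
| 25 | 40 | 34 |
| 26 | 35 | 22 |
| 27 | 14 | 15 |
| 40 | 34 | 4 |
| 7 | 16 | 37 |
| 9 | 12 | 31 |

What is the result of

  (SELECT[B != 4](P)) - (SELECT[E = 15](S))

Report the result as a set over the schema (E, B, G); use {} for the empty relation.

σ[B != 4]: keep tuples satisfying B != 4 → {(17, 40, 27), (2, 20, 37), (2, 34, 26), (20, 13, 11), (26, 35, 22), (32, 14, 26), (40, 12, 2)}
σ[E = 15]: keep tuples satisfying E = 15 → {(15, 1, 16)}
Taking the difference: {(17, 40, 27), (2, 20, 37), (2, 34, 26), (20, 13, 11), (26, 35, 22), (32, 14, 26), (40, 12, 2)}

{(17, 40, 27), (2, 20, 37), (2, 34, 26), (20, 13, 11), (26, 35, 22), (32, 14, 26), (40, 12, 2)}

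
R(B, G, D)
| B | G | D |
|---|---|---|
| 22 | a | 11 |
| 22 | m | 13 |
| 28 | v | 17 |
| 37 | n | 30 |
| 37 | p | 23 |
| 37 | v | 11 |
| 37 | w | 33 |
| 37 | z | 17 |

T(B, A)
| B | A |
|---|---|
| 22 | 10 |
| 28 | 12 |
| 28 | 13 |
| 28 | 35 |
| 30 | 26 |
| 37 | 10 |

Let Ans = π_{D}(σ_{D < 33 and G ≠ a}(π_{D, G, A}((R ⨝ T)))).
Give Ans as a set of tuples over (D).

R ⋈ T (natural join on B): {(22, a, 11, 10), (22, m, 13, 10), (28, v, 17, 12), (28, v, 17, 13), (28, v, 17, 35), (37, n, 30, 10), (37, p, 23, 10), (37, v, 11, 10), (37, w, 33, 10), (37, z, 17, 10)}
π_{D, G, A} gives {(11, a, 10), (11, v, 10), (13, m, 10), (17, v, 12), (17, v, 13), (17, v, 35), (17, z, 10), (23, p, 10), (30, n, 10), (33, w, 10)}.
Filtering on D < 33 and G ≠ a leaves {(11, v, 10), (13, m, 10), (17, v, 12), (17, v, 13), (17, v, 35), (17, z, 10), (23, p, 10), (30, n, 10)}.
π_{D} gives {11, 13, 17, 23, 30} (3 duplicate(s) eliminated).

{11, 13, 17, 23, 30}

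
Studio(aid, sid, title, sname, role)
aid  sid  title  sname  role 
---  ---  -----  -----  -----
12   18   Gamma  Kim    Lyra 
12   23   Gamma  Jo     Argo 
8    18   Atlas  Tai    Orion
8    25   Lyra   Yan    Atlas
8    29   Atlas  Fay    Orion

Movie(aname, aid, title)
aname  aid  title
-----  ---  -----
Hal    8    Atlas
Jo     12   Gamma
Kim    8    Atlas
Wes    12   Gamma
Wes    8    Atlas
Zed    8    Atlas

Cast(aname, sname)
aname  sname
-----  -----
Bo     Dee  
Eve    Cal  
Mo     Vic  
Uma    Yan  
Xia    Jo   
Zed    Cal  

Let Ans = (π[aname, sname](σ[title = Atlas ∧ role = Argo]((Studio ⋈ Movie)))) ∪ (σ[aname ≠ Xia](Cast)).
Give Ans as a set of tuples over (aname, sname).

Joining Studio and Movie on aid, title yields {(12, 18, Gamma, Kim, Lyra, Jo), (12, 18, Gamma, Kim, Lyra, Wes), (12, 23, Gamma, Jo, Argo, Jo), (12, 23, Gamma, Jo, Argo, Wes), (8, 18, Atlas, Tai, Orion, Hal), (8, 18, Atlas, Tai, Orion, Kim), (8, 18, Atlas, Tai, Orion, Wes), (8, 18, Atlas, Tai, Orion, Zed), (8, 29, Atlas, Fay, Orion, Hal), (8, 29, Atlas, Fay, Orion, Kim), (8, 29, Atlas, Fay, Orion, Wes), (8, 29, Atlas, Fay, Orion, Zed)}.
Filtering on title = Atlas ∧ role = Argo leaves {}.
π_{aname, sname} gives {}.
Filtering on aname ≠ Xia leaves {(Bo, Dee), (Eve, Cal), (Mo, Vic), (Uma, Yan), (Zed, Cal)}.
Taking the union: {(Bo, Dee), (Eve, Cal), (Mo, Vic), (Uma, Yan), (Zed, Cal)}

{(Bo, Dee), (Eve, Cal), (Mo, Vic), (Uma, Yan), (Zed, Cal)}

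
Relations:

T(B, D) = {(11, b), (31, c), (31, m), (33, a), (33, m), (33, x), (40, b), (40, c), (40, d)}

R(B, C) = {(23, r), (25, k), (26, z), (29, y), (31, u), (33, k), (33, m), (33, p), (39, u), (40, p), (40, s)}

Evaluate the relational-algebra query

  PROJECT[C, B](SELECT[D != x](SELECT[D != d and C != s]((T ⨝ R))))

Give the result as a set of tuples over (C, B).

{(k, 33), (m, 33), (p, 33), (p, 40), (u, 31)}

T ⋈ R (natural join on B): {(31, c, u), (31, m, u), (33, a, k), (33, a, m), (33, a, p), (33, m, k), (33, m, m), (33, m, p), (33, x, k), (33, x, m), (33, x, p), (40, b, p), (40, b, s), (40, c, p), (40, c, s), (40, d, p), (40, d, s)}
σ[D != d and C != s]: keep tuples satisfying D != d and C != s → {(31, c, u), (31, m, u), (33, a, k), (33, a, m), (33, a, p), (33, m, k), (33, m, m), (33, m, p), (33, x, k), (33, x, m), (33, x, p), (40, b, p), (40, c, p)}
σ[D != x]: keep tuples satisfying D != x → {(31, c, u), (31, m, u), (33, a, k), (33, a, m), (33, a, p), (33, m, k), (33, m, m), (33, m, p), (40, b, p), (40, c, p)}
π_{C, B} gives {(k, 33), (m, 33), (p, 33), (p, 40), (u, 31)} (5 duplicate(s) eliminated).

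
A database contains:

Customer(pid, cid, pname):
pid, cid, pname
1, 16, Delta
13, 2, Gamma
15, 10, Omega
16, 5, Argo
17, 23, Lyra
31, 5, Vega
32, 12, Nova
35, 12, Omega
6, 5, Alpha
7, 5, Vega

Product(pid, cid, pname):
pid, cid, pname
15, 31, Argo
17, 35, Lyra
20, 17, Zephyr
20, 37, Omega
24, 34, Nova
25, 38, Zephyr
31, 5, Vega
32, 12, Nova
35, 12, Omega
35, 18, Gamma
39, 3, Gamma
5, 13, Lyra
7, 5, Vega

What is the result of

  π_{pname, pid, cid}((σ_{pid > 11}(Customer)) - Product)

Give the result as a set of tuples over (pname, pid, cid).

{(Argo, 16, 5), (Gamma, 13, 2), (Lyra, 17, 23), (Omega, 15, 10)}

Selection pid > 11: {(13, 2, Gamma), (15, 10, Omega), (16, 5, Argo), (17, 23, Lyra), (31, 5, Vega), (32, 12, Nova), (35, 12, Omega)}
Set difference of the two operands is {(13, 2, Gamma), (15, 10, Omega), (16, 5, Argo), (17, 23, Lyra)}.
π_{pname, pid, cid} gives {(Argo, 16, 5), (Gamma, 13, 2), (Lyra, 17, 23), (Omega, 15, 10)}.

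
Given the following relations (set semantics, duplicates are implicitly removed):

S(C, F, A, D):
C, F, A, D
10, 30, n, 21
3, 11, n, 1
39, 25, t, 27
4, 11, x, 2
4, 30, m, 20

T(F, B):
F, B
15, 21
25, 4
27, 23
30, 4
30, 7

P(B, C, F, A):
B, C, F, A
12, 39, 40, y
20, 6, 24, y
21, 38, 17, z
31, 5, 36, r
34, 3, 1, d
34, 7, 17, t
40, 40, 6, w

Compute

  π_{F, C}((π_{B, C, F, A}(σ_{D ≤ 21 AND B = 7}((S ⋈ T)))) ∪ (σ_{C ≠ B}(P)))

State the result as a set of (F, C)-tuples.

{(1, 3), (17, 38), (17, 7), (24, 6), (30, 10), (30, 4), (36, 5), (40, 39)}

S ⋈ T (natural join on F): {(10, 30, n, 21, 4), (10, 30, n, 21, 7), (39, 25, t, 27, 4), (4, 30, m, 20, 4), (4, 30, m, 20, 7)}
Filtering on D ≤ 21 AND B = 7 leaves {(10, 30, n, 21, 7), (4, 30, m, 20, 7)}.
Projecting to B, C, F, A: {(7, 10, 30, n), (7, 4, 30, m)}
Filtering on C ≠ B leaves {(12, 39, 40, y), (20, 6, 24, y), (21, 38, 17, z), (31, 5, 36, r), (34, 3, 1, d), (34, 7, 17, t)}.
Union: {(7, 10, 30, n), (7, 4, 30, m)} with {(12, 39, 40, y), (20, 6, 24, y), (21, 38, 17, z), (31, 5, 36, r), (34, 3, 1, d), (34, 7, 17, t)} → {(12, 39, 40, y), (20, 6, 24, y), (21, 38, 17, z), (31, 5, 36, r), (34, 3, 1, d), (34, 7, 17, t), (7, 10, 30, n), (7, 4, 30, m)}
Projecting to F, C: {(1, 3), (17, 38), (17, 7), (24, 6), (30, 10), (30, 4), (36, 5), (40, 39)}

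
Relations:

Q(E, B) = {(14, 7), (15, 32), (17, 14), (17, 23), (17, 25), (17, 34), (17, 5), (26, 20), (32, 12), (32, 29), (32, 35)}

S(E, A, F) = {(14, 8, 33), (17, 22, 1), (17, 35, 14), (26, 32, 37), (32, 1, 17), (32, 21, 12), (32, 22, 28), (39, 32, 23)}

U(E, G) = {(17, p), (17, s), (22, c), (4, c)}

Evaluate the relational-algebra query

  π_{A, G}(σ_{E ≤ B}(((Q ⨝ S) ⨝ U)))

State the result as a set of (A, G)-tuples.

{(22, p), (22, s), (35, p), (35, s)}

Joining Q and S on E yields {(14, 7, 8, 33), (17, 14, 22, 1), (17, 14, 35, 14), (17, 23, 22, 1), (17, 23, 35, 14), (17, 25, 22, 1), (17, 25, 35, 14), (17, 34, 22, 1), (17, 34, 35, 14), (17, 5, 22, 1), (17, 5, 35, 14), (26, 20, 32, 37), (32, 12, 1, 17), (32, 12, 21, 12), (32, 12, 22, 28), (32, 29, 1, 17), (32, 29, 21, 12), (32, 29, 22, 28), (32, 35, 1, 17), (32, 35, 21, 12), (32, 35, 22, 28)}.
Joining (Q ⨝ S) and U on E yields {(17, 14, 22, 1, p), (17, 14, 22, 1, s), (17, 14, 35, 14, p), (17, 14, 35, 14, s), (17, 23, 22, 1, p), (17, 23, 22, 1, s), (17, 23, 35, 14, p), (17, 23, 35, 14, s), (17, 25, 22, 1, p), (17, 25, 22, 1, s), (17, 25, 35, 14, p), (17, 25, 35, 14, s), (17, 34, 22, 1, p), (17, 34, 22, 1, s), (17, 34, 35, 14, p), (17, 34, 35, 14, s), (17, 5, 22, 1, p), (17, 5, 22, 1, s), (17, 5, 35, 14, p), (17, 5, 35, 14, s)}.
σ[E ≤ B]: keep tuples satisfying E ≤ B → {(17, 23, 22, 1, p), (17, 23, 22, 1, s), (17, 23, 35, 14, p), (17, 23, 35, 14, s), (17, 25, 22, 1, p), (17, 25, 22, 1, s), (17, 25, 35, 14, p), (17, 25, 35, 14, s), (17, 34, 22, 1, p), (17, 34, 22, 1, s), (17, 34, 35, 14, p), (17, 34, 35, 14, s)}
π[A, G]: project onto (A, G) (8 duplicate(s) eliminated) → {(22, p), (22, s), (35, p), (35, s)}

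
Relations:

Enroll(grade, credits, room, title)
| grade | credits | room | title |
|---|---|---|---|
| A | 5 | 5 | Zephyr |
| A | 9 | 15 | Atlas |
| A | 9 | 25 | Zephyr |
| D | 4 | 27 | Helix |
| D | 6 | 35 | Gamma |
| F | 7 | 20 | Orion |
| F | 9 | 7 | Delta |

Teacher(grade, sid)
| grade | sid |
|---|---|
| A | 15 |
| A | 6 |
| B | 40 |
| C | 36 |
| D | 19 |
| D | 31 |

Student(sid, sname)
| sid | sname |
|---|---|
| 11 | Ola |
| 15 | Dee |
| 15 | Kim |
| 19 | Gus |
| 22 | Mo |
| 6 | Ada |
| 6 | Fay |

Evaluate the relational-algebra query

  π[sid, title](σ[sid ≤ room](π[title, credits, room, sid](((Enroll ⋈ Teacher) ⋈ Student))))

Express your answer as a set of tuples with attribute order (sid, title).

Joining Enroll and Teacher on grade yields {(A, 5, 5, Zephyr, 15), (A, 5, 5, Zephyr, 6), (A, 9, 15, Atlas, 15), (A, 9, 15, Atlas, 6), (A, 9, 25, Zephyr, 15), (A, 9, 25, Zephyr, 6), (D, 4, 27, Helix, 19), (D, 4, 27, Helix, 31), (D, 6, 35, Gamma, 19), (D, 6, 35, Gamma, 31)}.
Joining (Enroll ⋈ Teacher) and Student on sid yields {(A, 5, 5, Zephyr, 15, Dee), (A, 5, 5, Zephyr, 15, Kim), (A, 5, 5, Zephyr, 6, Ada), (A, 5, 5, Zephyr, 6, Fay), (A, 9, 15, Atlas, 15, Dee), (A, 9, 15, Atlas, 15, Kim), (A, 9, 15, Atlas, 6, Ada), (A, 9, 15, Atlas, 6, Fay), (A, 9, 25, Zephyr, 15, Dee), (A, 9, 25, Zephyr, 15, Kim), (A, 9, 25, Zephyr, 6, Ada), (A, 9, 25, Zephyr, 6, Fay), (D, 4, 27, Helix, 19, Gus), (D, 6, 35, Gamma, 19, Gus)}.
π[title, credits, room, sid]: project onto (title, credits, room, sid) (6 duplicate(s) eliminated) → {(Atlas, 9, 15, 15), (Atlas, 9, 15, 6), (Gamma, 6, 35, 19), (Helix, 4, 27, 19), (Zephyr, 5, 5, 15), (Zephyr, 5, 5, 6), (Zephyr, 9, 25, 15), (Zephyr, 9, 25, 6)}
Filtering on sid ≤ room leaves {(Atlas, 9, 15, 15), (Atlas, 9, 15, 6), (Gamma, 6, 35, 19), (Helix, 4, 27, 19), (Zephyr, 9, 25, 15), (Zephyr, 9, 25, 6)}.
π[sid, title]: project onto (sid, title) → {(15, Atlas), (15, Zephyr), (19, Gamma), (19, Helix), (6, Atlas), (6, Zephyr)}

{(15, Atlas), (15, Zephyr), (19, Gamma), (19, Helix), (6, Atlas), (6, Zephyr)}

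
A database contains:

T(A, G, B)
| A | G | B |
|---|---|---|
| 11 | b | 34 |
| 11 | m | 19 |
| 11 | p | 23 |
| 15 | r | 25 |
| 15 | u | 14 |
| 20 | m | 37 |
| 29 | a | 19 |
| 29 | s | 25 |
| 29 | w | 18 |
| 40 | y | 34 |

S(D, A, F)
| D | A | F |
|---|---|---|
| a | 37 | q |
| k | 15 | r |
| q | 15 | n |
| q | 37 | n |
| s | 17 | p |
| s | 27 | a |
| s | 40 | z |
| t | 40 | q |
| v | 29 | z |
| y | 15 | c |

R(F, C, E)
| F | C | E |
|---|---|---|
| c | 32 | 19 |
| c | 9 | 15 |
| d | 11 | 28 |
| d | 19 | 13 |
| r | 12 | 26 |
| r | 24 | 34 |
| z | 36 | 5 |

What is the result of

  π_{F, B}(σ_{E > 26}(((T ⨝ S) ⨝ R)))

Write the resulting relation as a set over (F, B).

{(r, 14), (r, 25)}

T ⋈ S (natural join on A): {(15, r, 25, k, r), (15, r, 25, q, n), (15, r, 25, y, c), (15, u, 14, k, r), (15, u, 14, q, n), (15, u, 14, y, c), (29, a, 19, v, z), (29, s, 25, v, z), (29, w, 18, v, z), (40, y, 34, s, z), (40, y, 34, t, q)}
(T ⨝ S) ⋈ R (natural join on F): {(15, r, 25, k, r, 12, 26), (15, r, 25, k, r, 24, 34), (15, r, 25, y, c, 32, 19), (15, r, 25, y, c, 9, 15), (15, u, 14, k, r, 12, 26), (15, u, 14, k, r, 24, 34), (15, u, 14, y, c, 32, 19), (15, u, 14, y, c, 9, 15), (29, a, 19, v, z, 36, 5), (29, s, 25, v, z, 36, 5), (29, w, 18, v, z, 36, 5), (40, y, 34, s, z, 36, 5)}
Apply σ_{E > 26}; surviving tuples: {(15, r, 25, k, r, 24, 34), (15, u, 14, k, r, 24, 34)}
π[F, B]: project onto (F, B) → {(r, 14), (r, 25)}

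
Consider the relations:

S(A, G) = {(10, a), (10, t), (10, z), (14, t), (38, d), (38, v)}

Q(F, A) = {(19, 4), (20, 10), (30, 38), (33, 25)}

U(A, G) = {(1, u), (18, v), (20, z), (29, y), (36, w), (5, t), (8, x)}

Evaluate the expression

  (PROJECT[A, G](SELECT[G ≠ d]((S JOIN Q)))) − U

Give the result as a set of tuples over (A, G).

Joining S and Q on A yields {(10, a, 20), (10, t, 20), (10, z, 20), (38, d, 30), (38, v, 30)}.
σ[G ≠ d]: keep tuples satisfying G ≠ d → {(10, a, 20), (10, t, 20), (10, z, 20), (38, v, 30)}
Keep only column(s) A, G: {(10, a), (10, t), (10, z), (38, v)}
Difference: {(10, a), (10, t), (10, z), (38, v)} with {(1, u), (18, v), (20, z), (29, y), (36, w), (5, t), (8, x)} → {(10, a), (10, t), (10, z), (38, v)}

{(10, a), (10, t), (10, z), (38, v)}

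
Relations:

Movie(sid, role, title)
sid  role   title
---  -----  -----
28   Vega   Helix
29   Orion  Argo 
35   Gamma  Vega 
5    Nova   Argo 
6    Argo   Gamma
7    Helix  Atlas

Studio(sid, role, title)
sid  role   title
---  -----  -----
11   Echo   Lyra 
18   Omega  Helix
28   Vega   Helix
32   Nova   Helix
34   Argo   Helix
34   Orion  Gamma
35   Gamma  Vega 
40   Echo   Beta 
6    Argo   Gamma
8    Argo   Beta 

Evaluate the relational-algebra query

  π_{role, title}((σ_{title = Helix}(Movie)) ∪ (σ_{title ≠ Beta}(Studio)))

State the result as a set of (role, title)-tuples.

σ[title = Helix]: keep tuples satisfying title = Helix → {(28, Vega, Helix)}
σ[title ≠ Beta]: keep tuples satisfying title ≠ Beta → {(11, Echo, Lyra), (18, Omega, Helix), (28, Vega, Helix), (32, Nova, Helix), (34, Argo, Helix), (34, Orion, Gamma), (35, Gamma, Vega), (6, Argo, Gamma)}
Union: {(28, Vega, Helix)} with {(11, Echo, Lyra), (18, Omega, Helix), (28, Vega, Helix), (32, Nova, Helix), (34, Argo, Helix), (34, Orion, Gamma), (35, Gamma, Vega), (6, Argo, Gamma)} → {(11, Echo, Lyra), (18, Omega, Helix), (28, Vega, Helix), (32, Nova, Helix), (34, Argo, Helix), (34, Orion, Gamma), (35, Gamma, Vega), (6, Argo, Gamma)}
Keep only column(s) role, title: {(Argo, Gamma), (Argo, Helix), (Echo, Lyra), (Gamma, Vega), (Nova, Helix), (Omega, Helix), (Orion, Gamma), (Vega, Helix)}

{(Argo, Gamma), (Argo, Helix), (Echo, Lyra), (Gamma, Vega), (Nova, Helix), (Omega, Helix), (Orion, Gamma), (Vega, Helix)}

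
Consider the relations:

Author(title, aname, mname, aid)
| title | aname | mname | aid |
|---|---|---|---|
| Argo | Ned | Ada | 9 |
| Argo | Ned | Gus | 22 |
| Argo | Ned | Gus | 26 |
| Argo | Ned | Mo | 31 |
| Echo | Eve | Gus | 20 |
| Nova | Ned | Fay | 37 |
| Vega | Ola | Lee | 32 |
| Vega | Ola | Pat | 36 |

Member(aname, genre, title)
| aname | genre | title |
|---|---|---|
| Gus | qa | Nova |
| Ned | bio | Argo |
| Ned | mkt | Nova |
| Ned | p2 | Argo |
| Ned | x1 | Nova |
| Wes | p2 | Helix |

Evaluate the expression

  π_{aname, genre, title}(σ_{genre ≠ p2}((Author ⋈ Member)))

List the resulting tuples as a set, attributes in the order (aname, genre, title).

{(Ned, bio, Argo), (Ned, mkt, Nova), (Ned, x1, Nova)}

Natural join on title, aname: {(Argo, Ned, Ada, 9, bio), (Argo, Ned, Ada, 9, p2), (Argo, Ned, Gus, 22, bio), (Argo, Ned, Gus, 22, p2), (Argo, Ned, Gus, 26, bio), (Argo, Ned, Gus, 26, p2), (Argo, Ned, Mo, 31, bio), (Argo, Ned, Mo, 31, p2), (Nova, Ned, Fay, 37, mkt), (Nova, Ned, Fay, 37, x1)}
Selection genre ≠ p2: {(Argo, Ned, Ada, 9, bio), (Argo, Ned, Gus, 22, bio), (Argo, Ned, Gus, 26, bio), (Argo, Ned, Mo, 31, bio), (Nova, Ned, Fay, 37, mkt), (Nova, Ned, Fay, 37, x1)}
Projecting to aname, genre, title (3 duplicate(s) eliminated): {(Ned, bio, Argo), (Ned, mkt, Nova), (Ned, x1, Nova)}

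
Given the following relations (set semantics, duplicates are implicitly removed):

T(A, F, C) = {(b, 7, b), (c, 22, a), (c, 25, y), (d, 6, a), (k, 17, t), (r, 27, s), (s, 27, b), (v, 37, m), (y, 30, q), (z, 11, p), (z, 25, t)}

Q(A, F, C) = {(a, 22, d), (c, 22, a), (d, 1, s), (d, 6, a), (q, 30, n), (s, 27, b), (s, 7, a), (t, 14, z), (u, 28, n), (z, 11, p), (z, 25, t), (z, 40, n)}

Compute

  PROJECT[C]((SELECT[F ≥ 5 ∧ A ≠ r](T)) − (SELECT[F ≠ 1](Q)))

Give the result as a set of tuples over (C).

σ[F ≥ 5 ∧ A ≠ r]: keep tuples satisfying F ≥ 5 ∧ A ≠ r → {(b, 7, b), (c, 22, a), (c, 25, y), (d, 6, a), (k, 17, t), (s, 27, b), (v, 37, m), (y, 30, q), (z, 11, p), (z, 25, t)}
σ[F ≠ 1]: keep tuples satisfying F ≠ 1 → {(a, 22, d), (c, 22, a), (d, 6, a), (q, 30, n), (s, 27, b), (s, 7, a), (t, 14, z), (u, 28, n), (z, 11, p), (z, 25, t), (z, 40, n)}
Set difference of the two operands is {(b, 7, b), (c, 25, y), (k, 17, t), (v, 37, m), (y, 30, q)}.
π[C]: project onto (C) → {b, m, q, t, y}

{b, m, q, t, y}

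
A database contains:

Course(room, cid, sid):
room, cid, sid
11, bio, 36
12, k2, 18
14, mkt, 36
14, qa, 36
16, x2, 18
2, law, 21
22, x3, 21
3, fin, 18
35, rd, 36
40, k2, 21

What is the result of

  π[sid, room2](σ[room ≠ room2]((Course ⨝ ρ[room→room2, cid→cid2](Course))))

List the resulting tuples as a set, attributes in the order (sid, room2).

{(18, 12), (18, 16), (18, 3), (21, 2), (21, 22), (21, 40), (36, 11), (36, 14), (36, 35)}

ρ[room→room2, cid→cid2]: schema becomes (room2, cid2, sid); tuples unchanged.
Natural join on sid: {(11, bio, 36, 11, bio), (11, bio, 36, 14, mkt), (11, bio, 36, 14, qa), (11, bio, 36, 35, rd), (12, k2, 18, 12, k2), (12, k2, 18, 16, x2), (12, k2, 18, 3, fin), (14, mkt, 36, 11, bio), (14, mkt, 36, 14, mkt), (14, mkt, 36, 14, qa), (14, mkt, 36, 35, rd), (14, qa, 36, 11, bio), (14, qa, 36, 14, mkt), (14, qa, 36, 14, qa), (14, qa, 36, 35, rd), (16, x2, 18, 12, k2), (16, x2, 18, 16, x2), (16, x2, 18, 3, fin), (2, law, 21, 2, law), (2, law, 21, 22, x3), (2, law, 21, 40, k2), (22, x3, 21, 2, law), (22, x3, 21, 22, x3), (22, x3, 21, 40, k2), (3, fin, 18, 12, k2), (3, fin, 18, 16, x2), (3, fin, 18, 3, fin), (35, rd, 36, 11, bio), (35, rd, 36, 14, mkt), (35, rd, 36, 14, qa), (35, rd, 36, 35, rd), (40, k2, 21, 2, law), (40, k2, 21, 22, x3), (40, k2, 21, 40, k2)}
Apply σ_{room ≠ room2}; surviving tuples: {(11, bio, 36, 14, mkt), (11, bio, 36, 14, qa), (11, bio, 36, 35, rd), (12, k2, 18, 16, x2), (12, k2, 18, 3, fin), (14, mkt, 36, 11, bio), (14, mkt, 36, 35, rd), (14, qa, 36, 11, bio), (14, qa, 36, 35, rd), (16, x2, 18, 12, k2), (16, x2, 18, 3, fin), (2, law, 21, 22, x3), (2, law, 21, 40, k2), (22, x3, 21, 2, law), (22, x3, 21, 40, k2), (3, fin, 18, 12, k2), (3, fin, 18, 16, x2), (35, rd, 36, 11, bio), (35, rd, 36, 14, mkt), (35, rd, 36, 14, qa), (40, k2, 21, 2, law), (40, k2, 21, 22, x3)}
π[sid, room2]: project onto (sid, room2) (13 duplicate(s) eliminated) → {(18, 12), (18, 16), (18, 3), (21, 2), (21, 22), (21, 40), (36, 11), (36, 14), (36, 35)}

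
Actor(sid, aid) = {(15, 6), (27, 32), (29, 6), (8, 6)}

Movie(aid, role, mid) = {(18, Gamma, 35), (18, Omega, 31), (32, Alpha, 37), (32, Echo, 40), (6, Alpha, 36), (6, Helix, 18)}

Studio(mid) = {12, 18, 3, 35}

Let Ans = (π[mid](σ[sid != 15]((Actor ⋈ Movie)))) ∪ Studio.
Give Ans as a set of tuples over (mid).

{12, 18, 3, 35, 36, 37, 40}

Actor ⋈ Movie (natural join on aid): {(15, 6, Alpha, 36), (15, 6, Helix, 18), (27, 32, Alpha, 37), (27, 32, Echo, 40), (29, 6, Alpha, 36), (29, 6, Helix, 18), (8, 6, Alpha, 36), (8, 6, Helix, 18)}
Selection sid != 15: {(27, 32, Alpha, 37), (27, 32, Echo, 40), (29, 6, Alpha, 36), (29, 6, Helix, 18), (8, 6, Alpha, 36), (8, 6, Helix, 18)}
Keep only column(s) mid (2 duplicate(s) eliminated): {18, 36, 37, 40}
Taking the union: {12, 18, 3, 35, 36, 37, 40}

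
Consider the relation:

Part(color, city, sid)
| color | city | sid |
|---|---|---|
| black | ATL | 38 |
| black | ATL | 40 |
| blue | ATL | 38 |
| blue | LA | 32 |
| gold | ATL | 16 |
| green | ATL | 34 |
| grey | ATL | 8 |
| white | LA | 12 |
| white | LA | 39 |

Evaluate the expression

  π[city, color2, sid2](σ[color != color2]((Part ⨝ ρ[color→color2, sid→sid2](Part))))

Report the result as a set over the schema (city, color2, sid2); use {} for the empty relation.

{(ATL, black, 38), (ATL, black, 40), (ATL, blue, 38), (ATL, gold, 16), (ATL, green, 34), (ATL, grey, 8), (LA, blue, 32), (LA, white, 12), (LA, white, 39)}

ρ[color→color2, sid→sid2]: schema becomes (color2, city, sid2); tuples unchanged.
Joining Part and ρ[color→color2, sid→sid2](Part) on city yields {(black, ATL, 38, black, 38), (black, ATL, 38, black, 40), (black, ATL, 38, blue, 38), (black, ATL, 38, gold, 16), (black, ATL, 38, green, 34), (black, ATL, 38, grey, 8), (black, ATL, 40, black, 38), (black, ATL, 40, black, 40), (black, ATL, 40, blue, 38), (black, ATL, 40, gold, 16), (black, ATL, 40, green, 34), (black, ATL, 40, grey, 8), (blue, ATL, 38, black, 38), (blue, ATL, 38, black, 40), (blue, ATL, 38, blue, 38), (blue, ATL, 38, gold, 16), (blue, ATL, 38, green, 34), (blue, ATL, 38, grey, 8), (blue, LA, 32, blue, 32), (blue, LA, 32, white, 12), (blue, LA, 32, white, 39), (gold, ATL, 16, black, 38), (gold, ATL, 16, black, 40), (gold, ATL, 16, blue, 38), (gold, ATL, 16, gold, 16), (gold, ATL, 16, green, 34), (gold, ATL, 16, grey, 8), (green, ATL, 34, black, 38), (green, ATL, 34, black, 40), (green, ATL, 34, blue, 38), (green, ATL, 34, gold, 16), (green, ATL, 34, green, 34), (green, ATL, 34, grey, 8), (grey, ATL, 8, black, 38), (grey, ATL, 8, black, 40), (grey, ATL, 8, blue, 38), (grey, ATL, 8, gold, 16), (grey, ATL, 8, green, 34), (grey, ATL, 8, grey, 8), (white, LA, 12, blue, 32), (white, LA, 12, white, 12), (white, LA, 12, white, 39), (white, LA, 39, blue, 32), (white, LA, 39, white, 12), (white, LA, 39, white, 39)}.
Selection color != color2: {(black, ATL, 38, blue, 38), (black, ATL, 38, gold, 16), (black, ATL, 38, green, 34), (black, ATL, 38, grey, 8), (black, ATL, 40, blue, 38), (black, ATL, 40, gold, 16), (black, ATL, 40, green, 34), (black, ATL, 40, grey, 8), (blue, ATL, 38, black, 38), (blue, ATL, 38, black, 40), (blue, ATL, 38, gold, 16), (blue, ATL, 38, green, 34), (blue, ATL, 38, grey, 8), (blue, LA, 32, white, 12), (blue, LA, 32, white, 39), (gold, ATL, 16, black, 38), (gold, ATL, 16, black, 40), (gold, ATL, 16, blue, 38), (gold, ATL, 16, green, 34), (gold, ATL, 16, grey, 8), (green, ATL, 34, black, 38), (green, ATL, 34, black, 40), (green, ATL, 34, blue, 38), (green, ATL, 34, gold, 16), (green, ATL, 34, grey, 8), (grey, ATL, 8, black, 38), (grey, ATL, 8, black, 40), (grey, ATL, 8, blue, 38), (grey, ATL, 8, gold, 16), (grey, ATL, 8, green, 34), (white, LA, 12, blue, 32), (white, LA, 39, blue, 32)}
π_{city, color2, sid2} gives {(ATL, black, 38), (ATL, black, 40), (ATL, blue, 38), (ATL, gold, 16), (ATL, green, 34), (ATL, grey, 8), (LA, blue, 32), (LA, white, 12), (LA, white, 39)} (23 duplicate(s) eliminated).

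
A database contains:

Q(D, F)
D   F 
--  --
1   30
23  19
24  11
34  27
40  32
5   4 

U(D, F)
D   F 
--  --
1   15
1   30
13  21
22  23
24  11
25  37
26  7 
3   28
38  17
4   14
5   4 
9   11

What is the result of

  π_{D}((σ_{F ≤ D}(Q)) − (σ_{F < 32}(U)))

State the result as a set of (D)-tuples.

Filtering on F ≤ D leaves {(23, 19), (24, 11), (34, 27), (40, 32), (5, 4)}.
Filtering on F < 32 leaves {(1, 15), (1, 30), (13, 21), (22, 23), (24, 11), (26, 7), (3, 28), (38, 17), (4, 14), (5, 4), (9, 11)}.
Difference: {(23, 19), (24, 11), (34, 27), (40, 32), (5, 4)} with {(1, 15), (1, 30), (13, 21), (22, 23), (24, 11), (26, 7), (3, 28), (38, 17), (4, 14), (5, 4), (9, 11)} → {(23, 19), (34, 27), (40, 32)}
π_{D} gives {23, 34, 40}.

{23, 34, 40}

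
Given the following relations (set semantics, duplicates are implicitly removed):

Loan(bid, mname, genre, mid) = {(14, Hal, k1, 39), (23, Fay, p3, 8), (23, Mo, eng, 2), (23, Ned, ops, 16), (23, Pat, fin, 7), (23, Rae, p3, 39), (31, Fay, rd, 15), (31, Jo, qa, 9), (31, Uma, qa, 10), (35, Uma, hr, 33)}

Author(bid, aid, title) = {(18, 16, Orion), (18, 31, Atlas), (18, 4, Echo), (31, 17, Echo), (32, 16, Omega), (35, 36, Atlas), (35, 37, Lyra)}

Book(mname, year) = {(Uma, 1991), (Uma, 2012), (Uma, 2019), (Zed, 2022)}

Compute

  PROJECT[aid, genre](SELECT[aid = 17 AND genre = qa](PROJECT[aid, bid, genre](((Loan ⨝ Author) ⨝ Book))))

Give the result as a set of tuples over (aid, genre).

Joining Loan and Author on bid yields {(31, Fay, rd, 15, 17, Echo), (31, Jo, qa, 9, 17, Echo), (31, Uma, qa, 10, 17, Echo), (35, Uma, hr, 33, 36, Atlas), (35, Uma, hr, 33, 37, Lyra)}.
Joining (Loan ⨝ Author) and Book on mname yields {(31, Uma, qa, 10, 17, Echo, 1991), (31, Uma, qa, 10, 17, Echo, 2012), (31, Uma, qa, 10, 17, Echo, 2019), (35, Uma, hr, 33, 36, Atlas, 1991), (35, Uma, hr, 33, 36, Atlas, 2012), (35, Uma, hr, 33, 36, Atlas, 2019), (35, Uma, hr, 33, 37, Lyra, 1991), (35, Uma, hr, 33, 37, Lyra, 2012), (35, Uma, hr, 33, 37, Lyra, 2019)}.
π_{aid, bid, genre} gives {(17, 31, qa), (36, 35, hr), (37, 35, hr)} (6 duplicate(s) eliminated).
Apply σ_{aid = 17 AND genre = qa}; surviving tuples: {(17, 31, qa)}
π_{aid, genre} gives {(17, qa)}.

{(17, qa)}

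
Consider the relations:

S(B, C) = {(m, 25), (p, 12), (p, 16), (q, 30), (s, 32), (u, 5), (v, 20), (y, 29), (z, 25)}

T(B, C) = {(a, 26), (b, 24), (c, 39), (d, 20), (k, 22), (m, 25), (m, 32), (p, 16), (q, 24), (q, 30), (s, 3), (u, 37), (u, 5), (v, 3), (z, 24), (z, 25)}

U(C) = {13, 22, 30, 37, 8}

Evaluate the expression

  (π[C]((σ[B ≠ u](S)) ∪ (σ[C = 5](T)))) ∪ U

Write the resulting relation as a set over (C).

Selection B ≠ u: {(m, 25), (p, 12), (p, 16), (q, 30), (s, 32), (v, 20), (y, 29), (z, 25)}
Selection C = 5: {(u, 5)}
Set union of the two operands is {(m, 25), (p, 12), (p, 16), (q, 30), (s, 32), (u, 5), (v, 20), (y, 29), (z, 25)}.
π[C]: project onto (C) (1 duplicate(s) eliminated) → {12, 16, 20, 25, 29, 30, 32, 5}
Set union of the two operands is {12, 13, 16, 20, 22, 25, 29, 30, 32, 37, 5, 8}.

{12, 13, 16, 20, 22, 25, 29, 30, 32, 37, 5, 8}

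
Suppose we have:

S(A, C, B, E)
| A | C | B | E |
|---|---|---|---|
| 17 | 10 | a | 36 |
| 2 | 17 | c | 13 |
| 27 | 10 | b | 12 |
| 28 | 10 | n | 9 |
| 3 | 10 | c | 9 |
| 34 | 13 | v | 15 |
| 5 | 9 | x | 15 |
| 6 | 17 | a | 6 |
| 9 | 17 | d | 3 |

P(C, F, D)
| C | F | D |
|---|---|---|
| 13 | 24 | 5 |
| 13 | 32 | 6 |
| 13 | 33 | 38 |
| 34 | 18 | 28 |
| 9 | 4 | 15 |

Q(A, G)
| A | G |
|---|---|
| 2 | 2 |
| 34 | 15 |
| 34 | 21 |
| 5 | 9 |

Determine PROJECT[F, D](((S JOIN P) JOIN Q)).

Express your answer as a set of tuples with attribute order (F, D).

{(24, 5), (32, 6), (33, 38), (4, 15)}

S ⋈ P (natural join on C): {(34, 13, v, 15, 24, 5), (34, 13, v, 15, 32, 6), (34, 13, v, 15, 33, 38), (5, 9, x, 15, 4, 15)}
(S JOIN P) ⋈ Q (natural join on A): {(34, 13, v, 15, 24, 5, 15), (34, 13, v, 15, 24, 5, 21), (34, 13, v, 15, 32, 6, 15), (34, 13, v, 15, 32, 6, 21), (34, 13, v, 15, 33, 38, 15), (34, 13, v, 15, 33, 38, 21), (5, 9, x, 15, 4, 15, 9)}
Keep only column(s) F, D (3 duplicate(s) eliminated): {(24, 5), (32, 6), (33, 38), (4, 15)}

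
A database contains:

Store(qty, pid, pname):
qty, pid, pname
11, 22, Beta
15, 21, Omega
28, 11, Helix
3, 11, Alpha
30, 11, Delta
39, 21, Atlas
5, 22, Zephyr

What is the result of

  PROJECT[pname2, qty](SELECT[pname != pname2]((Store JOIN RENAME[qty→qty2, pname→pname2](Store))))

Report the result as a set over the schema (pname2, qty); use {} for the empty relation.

ρ[qty→qty2, pname→pname2]: schema becomes (qty2, pid, pname2); tuples unchanged.
Joining Store and RENAME[qty→qty2, pname→pname2](Store) on pid yields {(11, 22, Beta, 11, Beta), (11, 22, Beta, 5, Zephyr), (15, 21, Omega, 15, Omega), (15, 21, Omega, 39, Atlas), (28, 11, Helix, 28, Helix), (28, 11, Helix, 3, Alpha), (28, 11, Helix, 30, Delta), (3, 11, Alpha, 28, Helix), (3, 11, Alpha, 3, Alpha), (3, 11, Alpha, 30, Delta), (30, 11, Delta, 28, Helix), (30, 11, Delta, 3, Alpha), (30, 11, Delta, 30, Delta), (39, 21, Atlas, 15, Omega), (39, 21, Atlas, 39, Atlas), (5, 22, Zephyr, 11, Beta), (5, 22, Zephyr, 5, Zephyr)}.
σ[pname != pname2]: keep tuples satisfying pname != pname2 → {(11, 22, Beta, 5, Zephyr), (15, 21, Omega, 39, Atlas), (28, 11, Helix, 3, Alpha), (28, 11, Helix, 30, Delta), (3, 11, Alpha, 28, Helix), (3, 11, Alpha, 30, Delta), (30, 11, Delta, 28, Helix), (30, 11, Delta, 3, Alpha), (39, 21, Atlas, 15, Omega), (5, 22, Zephyr, 11, Beta)}
Keep only column(s) pname2, qty: {(Alpha, 28), (Alpha, 30), (Atlas, 15), (Beta, 5), (Delta, 28), (Delta, 3), (Helix, 3), (Helix, 30), (Omega, 39), (Zephyr, 11)}

{(Alpha, 28), (Alpha, 30), (Atlas, 15), (Beta, 5), (Delta, 28), (Delta, 3), (Helix, 3), (Helix, 30), (Omega, 39), (Zephyr, 11)}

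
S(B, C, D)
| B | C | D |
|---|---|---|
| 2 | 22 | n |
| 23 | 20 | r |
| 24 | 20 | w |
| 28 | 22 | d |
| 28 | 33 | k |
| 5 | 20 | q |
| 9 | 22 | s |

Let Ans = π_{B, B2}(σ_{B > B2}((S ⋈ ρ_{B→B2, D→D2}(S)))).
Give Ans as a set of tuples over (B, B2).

ρ[B→B2, D→D2]: schema becomes (B2, C, D2); tuples unchanged.
Natural join on C: {(2, 22, n, 2, n), (2, 22, n, 28, d), (2, 22, n, 9, s), (23, 20, r, 23, r), (23, 20, r, 24, w), (23, 20, r, 5, q), (24, 20, w, 23, r), (24, 20, w, 24, w), (24, 20, w, 5, q), (28, 22, d, 2, n), (28, 22, d, 28, d), (28, 22, d, 9, s), (28, 33, k, 28, k), (5, 20, q, 23, r), (5, 20, q, 24, w), (5, 20, q, 5, q), (9, 22, s, 2, n), (9, 22, s, 28, d), (9, 22, s, 9, s)}
Apply σ_{B > B2}; surviving tuples: {(23, 20, r, 5, q), (24, 20, w, 23, r), (24, 20, w, 5, q), (28, 22, d, 2, n), (28, 22, d, 9, s), (9, 22, s, 2, n)}
Keep only column(s) B, B2: {(23, 5), (24, 23), (24, 5), (28, 2), (28, 9), (9, 2)}

{(23, 5), (24, 23), (24, 5), (28, 2), (28, 9), (9, 2)}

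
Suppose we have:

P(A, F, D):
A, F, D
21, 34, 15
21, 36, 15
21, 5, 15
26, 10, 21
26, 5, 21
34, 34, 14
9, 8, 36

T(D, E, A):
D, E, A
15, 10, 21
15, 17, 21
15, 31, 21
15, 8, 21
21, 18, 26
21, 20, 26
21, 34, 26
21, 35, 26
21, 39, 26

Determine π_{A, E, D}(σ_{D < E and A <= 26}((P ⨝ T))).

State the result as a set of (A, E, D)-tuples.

{(21, 17, 15), (21, 31, 15), (26, 34, 21), (26, 35, 21), (26, 39, 21)}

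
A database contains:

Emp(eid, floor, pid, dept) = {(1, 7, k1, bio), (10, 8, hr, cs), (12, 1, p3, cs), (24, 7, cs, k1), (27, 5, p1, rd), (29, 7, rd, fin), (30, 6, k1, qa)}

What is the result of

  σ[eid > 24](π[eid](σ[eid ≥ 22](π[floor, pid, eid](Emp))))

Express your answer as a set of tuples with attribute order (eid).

{27, 29, 30}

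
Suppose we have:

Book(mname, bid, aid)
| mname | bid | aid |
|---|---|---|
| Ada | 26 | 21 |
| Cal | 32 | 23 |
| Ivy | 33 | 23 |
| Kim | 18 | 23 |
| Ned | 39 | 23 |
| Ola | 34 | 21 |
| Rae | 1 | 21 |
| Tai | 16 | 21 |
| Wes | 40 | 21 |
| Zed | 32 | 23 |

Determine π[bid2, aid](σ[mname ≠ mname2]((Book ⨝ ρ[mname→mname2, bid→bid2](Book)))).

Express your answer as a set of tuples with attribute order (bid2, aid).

{(1, 21), (16, 21), (18, 23), (26, 21), (32, 23), (33, 23), (34, 21), (39, 23), (40, 21)}

ρ[mname→mname2, bid→bid2]: schema becomes (mname2, bid2, aid); tuples unchanged.
Book ⋈ ρ[mname→mname2, bid→bid2](Book) (natural join on aid): {(Ada, 26, 21, Ada, 26), (Ada, 26, 21, Ola, 34), (Ada, 26, 21, Rae, 1), (Ada, 26, 21, Tai, 16), (Ada, 26, 21, Wes, 40), (Cal, 32, 23, Cal, 32), (Cal, 32, 23, Ivy, 33), (Cal, 32, 23, Kim, 18), (Cal, 32, 23, Ned, 39), (Cal, 32, 23, Zed, 32), (Ivy, 33, 23, Cal, 32), (Ivy, 33, 23, Ivy, 33), (Ivy, 33, 23, Kim, 18), (Ivy, 33, 23, Ned, 39), (Ivy, 33, 23, Zed, 32), (Kim, 18, 23, Cal, 32), (Kim, 18, 23, Ivy, 33), (Kim, 18, 23, Kim, 18), (Kim, 18, 23, Ned, 39), (Kim, 18, 23, Zed, 32), (Ned, 39, 23, Cal, 32), (Ned, 39, 23, Ivy, 33), (Ned, 39, 23, Kim, 18), (Ned, 39, 23, Ned, 39), (Ned, 39, 23, Zed, 32), (Ola, 34, 21, Ada, 26), (Ola, 34, 21, Ola, 34), (Ola, 34, 21, Rae, 1), (Ola, 34, 21, Tai, 16), (Ola, 34, 21, Wes, 40), (Rae, 1, 21, Ada, 26), (Rae, 1, 21, Ola, 34), (Rae, 1, 21, Rae, 1), (Rae, 1, 21, Tai, 16), (Rae, 1, 21, Wes, 40), (Tai, 16, 21, Ada, 26), (Tai, 16, 21, Ola, 34), (Tai, 16, 21, Rae, 1), (Tai, 16, 21, Tai, 16), (Tai, 16, 21, Wes, 40), (Wes, 40, 21, Ada, 26), (Wes, 40, 21, Ola, 34), (Wes, 40, 21, Rae, 1), (Wes, 40, 21, Tai, 16), (Wes, 40, 21, Wes, 40), (Zed, 32, 23, Cal, 32), (Zed, 32, 23, Ivy, 33), (Zed, 32, 23, Kim, 18), (Zed, 32, 23, Ned, 39), (Zed, 32, 23, Zed, 32)}
Selection mname ≠ mname2: {(Ada, 26, 21, Ola, 34), (Ada, 26, 21, Rae, 1), (Ada, 26, 21, Tai, 16), (Ada, 26, 21, Wes, 40), (Cal, 32, 23, Ivy, 33), (Cal, 32, 23, Kim, 18), (Cal, 32, 23, Ned, 39), (Cal, 32, 23, Zed, 32), (Ivy, 33, 23, Cal, 32), (Ivy, 33, 23, Kim, 18), (Ivy, 33, 23, Ned, 39), (Ivy, 33, 23, Zed, 32), (Kim, 18, 23, Cal, 32), (Kim, 18, 23, Ivy, 33), (Kim, 18, 23, Ned, 39), (Kim, 18, 23, Zed, 32), (Ned, 39, 23, Cal, 32), (Ned, 39, 23, Ivy, 33), (Ned, 39, 23, Kim, 18), (Ned, 39, 23, Zed, 32), (Ola, 34, 21, Ada, 26), (Ola, 34, 21, Rae, 1), (Ola, 34, 21, Tai, 16), (Ola, 34, 21, Wes, 40), (Rae, 1, 21, Ada, 26), (Rae, 1, 21, Ola, 34), (Rae, 1, 21, Tai, 16), (Rae, 1, 21, Wes, 40), (Tai, 16, 21, Ada, 26), (Tai, 16, 21, Ola, 34), (Tai, 16, 21, Rae, 1), (Tai, 16, 21, Wes, 40), (Wes, 40, 21, Ada, 26), (Wes, 40, 21, Ola, 34), (Wes, 40, 21, Rae, 1), (Wes, 40, 21, Tai, 16), (Zed, 32, 23, Cal, 32), (Zed, 32, 23, Ivy, 33), (Zed, 32, 23, Kim, 18), (Zed, 32, 23, Ned, 39)}
Keep only column(s) bid2, aid (31 duplicate(s) eliminated): {(1, 21), (16, 21), (18, 23), (26, 21), (32, 23), (33, 23), (34, 21), (39, 23), (40, 21)}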